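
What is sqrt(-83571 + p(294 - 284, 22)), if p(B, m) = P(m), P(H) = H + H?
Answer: I*sqrt(83527) ≈ 289.01*I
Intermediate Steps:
P(H) = 2*H
p(B, m) = 2*m
sqrt(-83571 + p(294 - 284, 22)) = sqrt(-83571 + 2*22) = sqrt(-83571 + 44) = sqrt(-83527) = I*sqrt(83527)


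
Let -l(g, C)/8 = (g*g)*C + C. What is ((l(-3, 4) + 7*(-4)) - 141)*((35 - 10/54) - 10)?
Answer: -109210/9 ≈ -12134.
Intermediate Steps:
l(g, C) = -8*C - 8*C*g² (l(g, C) = -8*((g*g)*C + C) = -8*(g²*C + C) = -8*(C*g² + C) = -8*(C + C*g²) = -8*C - 8*C*g²)
((l(-3, 4) + 7*(-4)) - 141)*((35 - 10/54) - 10) = ((-8*4*(1 + (-3)²) + 7*(-4)) - 141)*((35 - 10/54) - 10) = ((-8*4*(1 + 9) - 28) - 141)*((35 - 10*1/54) - 10) = ((-8*4*10 - 28) - 141)*((35 - 5/27) - 10) = ((-320 - 28) - 141)*(940/27 - 10) = (-348 - 141)*(670/27) = -489*670/27 = -109210/9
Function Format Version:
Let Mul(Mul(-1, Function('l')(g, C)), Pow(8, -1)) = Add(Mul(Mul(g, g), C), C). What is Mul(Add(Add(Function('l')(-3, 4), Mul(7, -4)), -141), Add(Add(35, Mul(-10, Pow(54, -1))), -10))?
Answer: Rational(-109210, 9) ≈ -12134.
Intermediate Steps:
Function('l')(g, C) = Add(Mul(-8, C), Mul(-8, C, Pow(g, 2))) (Function('l')(g, C) = Mul(-8, Add(Mul(Mul(g, g), C), C)) = Mul(-8, Add(Mul(Pow(g, 2), C), C)) = Mul(-8, Add(Mul(C, Pow(g, 2)), C)) = Mul(-8, Add(C, Mul(C, Pow(g, 2)))) = Add(Mul(-8, C), Mul(-8, C, Pow(g, 2))))
Mul(Add(Add(Function('l')(-3, 4), Mul(7, -4)), -141), Add(Add(35, Mul(-10, Pow(54, -1))), -10)) = Mul(Add(Add(Mul(-8, 4, Add(1, Pow(-3, 2))), Mul(7, -4)), -141), Add(Add(35, Mul(-10, Pow(54, -1))), -10)) = Mul(Add(Add(Mul(-8, 4, Add(1, 9)), -28), -141), Add(Add(35, Mul(-10, Rational(1, 54))), -10)) = Mul(Add(Add(Mul(-8, 4, 10), -28), -141), Add(Add(35, Rational(-5, 27)), -10)) = Mul(Add(Add(-320, -28), -141), Add(Rational(940, 27), -10)) = Mul(Add(-348, -141), Rational(670, 27)) = Mul(-489, Rational(670, 27)) = Rational(-109210, 9)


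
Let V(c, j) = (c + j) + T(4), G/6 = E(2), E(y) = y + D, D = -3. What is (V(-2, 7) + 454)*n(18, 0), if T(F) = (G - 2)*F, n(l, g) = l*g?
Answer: 0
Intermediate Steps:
E(y) = -3 + y (E(y) = y - 3 = -3 + y)
G = -6 (G = 6*(-3 + 2) = 6*(-1) = -6)
n(l, g) = g*l
T(F) = -8*F (T(F) = (-6 - 2)*F = -8*F)
V(c, j) = -32 + c + j (V(c, j) = (c + j) - 8*4 = (c + j) - 32 = -32 + c + j)
(V(-2, 7) + 454)*n(18, 0) = ((-32 - 2 + 7) + 454)*(0*18) = (-27 + 454)*0 = 427*0 = 0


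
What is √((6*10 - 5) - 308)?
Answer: I*√253 ≈ 15.906*I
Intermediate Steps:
√((6*10 - 5) - 308) = √((60 - 5) - 308) = √(55 - 308) = √(-253) = I*√253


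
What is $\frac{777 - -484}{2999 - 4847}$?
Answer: $- \frac{1261}{1848} \approx -0.68236$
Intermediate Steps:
$\frac{777 - -484}{2999 - 4847} = \frac{777 + 484}{-1848} = 1261 \left(- \frac{1}{1848}\right) = - \frac{1261}{1848}$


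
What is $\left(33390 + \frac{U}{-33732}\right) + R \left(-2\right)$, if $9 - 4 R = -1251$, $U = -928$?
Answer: $\frac{276265312}{8433} \approx 32760.0$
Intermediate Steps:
$R = 315$ ($R = \frac{9}{4} - - \frac{1251}{4} = \frac{9}{4} + \frac{1251}{4} = 315$)
$\left(33390 + \frac{U}{-33732}\right) + R \left(-2\right) = \left(33390 - \frac{928}{-33732}\right) + 315 \left(-2\right) = \left(33390 - - \frac{232}{8433}\right) - 630 = \left(33390 + \frac{232}{8433}\right) - 630 = \frac{281578102}{8433} - 630 = \frac{276265312}{8433}$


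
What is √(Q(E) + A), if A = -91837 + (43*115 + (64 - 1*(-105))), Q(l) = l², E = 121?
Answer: I*√72082 ≈ 268.48*I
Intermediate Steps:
A = -86723 (A = -91837 + (4945 + (64 + 105)) = -91837 + (4945 + 169) = -91837 + 5114 = -86723)
√(Q(E) + A) = √(121² - 86723) = √(14641 - 86723) = √(-72082) = I*√72082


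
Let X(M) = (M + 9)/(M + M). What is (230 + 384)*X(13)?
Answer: 6754/13 ≈ 519.54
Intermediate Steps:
X(M) = (9 + M)/(2*M) (X(M) = (9 + M)/((2*M)) = (9 + M)*(1/(2*M)) = (9 + M)/(2*M))
(230 + 384)*X(13) = (230 + 384)*((1/2)*(9 + 13)/13) = 614*((1/2)*(1/13)*22) = 614*(11/13) = 6754/13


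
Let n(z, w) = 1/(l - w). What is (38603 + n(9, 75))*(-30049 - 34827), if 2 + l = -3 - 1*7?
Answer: -217883450960/87 ≈ -2.5044e+9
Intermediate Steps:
l = -12 (l = -2 + (-3 - 1*7) = -2 + (-3 - 7) = -2 - 10 = -12)
n(z, w) = 1/(-12 - w)
(38603 + n(9, 75))*(-30049 - 34827) = (38603 - 1/(12 + 75))*(-30049 - 34827) = (38603 - 1/87)*(-64876) = (3358460/87)*(-64876) = -217883450960/87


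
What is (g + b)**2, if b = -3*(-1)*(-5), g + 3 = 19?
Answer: 1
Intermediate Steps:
g = 16 (g = -3 + 19 = 16)
b = -15 (b = 3*(-5) = -15)
(g + b)**2 = (16 - 15)**2 = 1**2 = 1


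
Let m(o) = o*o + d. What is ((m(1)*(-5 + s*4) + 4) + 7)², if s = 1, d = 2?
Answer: 64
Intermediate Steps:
m(o) = 2 + o² (m(o) = o*o + 2 = o² + 2 = 2 + o²)
((m(1)*(-5 + s*4) + 4) + 7)² = (((2 + 1²)*(-5 + 1*4) + 4) + 7)² = (((2 + 1)*(-5 + 4) + 4) + 7)² = ((3*(-1) + 4) + 7)² = ((-3 + 4) + 7)² = (1 + 7)² = 8² = 64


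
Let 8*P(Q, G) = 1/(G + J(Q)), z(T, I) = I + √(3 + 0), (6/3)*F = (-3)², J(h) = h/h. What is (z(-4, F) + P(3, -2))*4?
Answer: 35/2 + 4*√3 ≈ 24.428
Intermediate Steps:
J(h) = 1
F = 9/2 (F = (½)*(-3)² = (½)*9 = 9/2 ≈ 4.5000)
z(T, I) = I + √3
P(Q, G) = 1/(8*(1 + G)) (P(Q, G) = 1/(8*(G + 1)) = 1/(8*(1 + G)))
(z(-4, F) + P(3, -2))*4 = ((9/2 + √3) + 1/(8*(1 - 2)))*4 = ((9/2 + √3) + (⅛)/(-1))*4 = ((9/2 + √3) + (⅛)*(-1))*4 = ((9/2 + √3) - ⅛)*4 = (35/8 + √3)*4 = 35/2 + 4*√3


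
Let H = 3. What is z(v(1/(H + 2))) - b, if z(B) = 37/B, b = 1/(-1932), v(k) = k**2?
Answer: 1787101/1932 ≈ 925.00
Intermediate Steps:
b = -1/1932 ≈ -0.00051760
z(v(1/(H + 2))) - b = 37/((1/(3 + 2))**2) - 1*(-1/1932) = 37/((1/5)**2) + 1/1932 = 37/(1/25) + 1/1932 = 37*25 + 1/1932 = 925 + 1/1932 = 1787101/1932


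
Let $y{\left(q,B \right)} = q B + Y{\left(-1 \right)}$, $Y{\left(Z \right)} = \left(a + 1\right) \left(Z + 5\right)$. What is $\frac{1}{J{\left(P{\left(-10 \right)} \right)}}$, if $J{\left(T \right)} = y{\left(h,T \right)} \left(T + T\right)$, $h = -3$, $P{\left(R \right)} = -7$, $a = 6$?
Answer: $- \frac{1}{686} \approx -0.0014577$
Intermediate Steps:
$Y{\left(Z \right)} = 35 + 7 Z$ ($Y{\left(Z \right)} = \left(6 + 1\right) \left(Z + 5\right) = 7 \left(5 + Z\right) = 35 + 7 Z$)
$y{\left(q,B \right)} = 28 + B q$ ($y{\left(q,B \right)} = q B + \left(35 + 7 \left(-1\right)\right) = B q + \left(35 - 7\right) = B q + 28 = 28 + B q$)
$J{\left(T \right)} = 2 T \left(28 - 3 T\right)$ ($J{\left(T \right)} = \left(28 + T \left(-3\right)\right) \left(T + T\right) = \left(28 - 3 T\right) 2 T = 2 T \left(28 - 3 T\right)$)
$\frac{1}{J{\left(P{\left(-10 \right)} \right)}} = \frac{1}{2 \left(-7\right) \left(28 - -21\right)} = \frac{1}{2 \left(-7\right) \left(28 + 21\right)} = \frac{1}{2 \left(-7\right) 49} = \frac{1}{-686} = - \frac{1}{686}$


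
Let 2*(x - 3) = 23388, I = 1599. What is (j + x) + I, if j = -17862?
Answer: -4566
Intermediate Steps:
x = 11697 (x = 3 + (½)*23388 = 3 + 11694 = 11697)
(j + x) + I = (-17862 + 11697) + 1599 = -6165 + 1599 = -4566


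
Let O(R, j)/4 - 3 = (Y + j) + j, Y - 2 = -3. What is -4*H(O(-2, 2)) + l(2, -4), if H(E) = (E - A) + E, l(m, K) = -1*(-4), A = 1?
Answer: -184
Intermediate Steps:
Y = -1 (Y = 2 - 3 = -1)
l(m, K) = 4
O(R, j) = 8 + 8*j (O(R, j) = 12 + 4*((-1 + j) + j) = 12 + 4*(-1 + 2*j) = 12 + (-4 + 8*j) = 8 + 8*j)
H(E) = -1 + 2*E (H(E) = (E - 1*1) + E = (E - 1) + E = (-1 + E) + E = -1 + 2*E)
-4*H(O(-2, 2)) + l(2, -4) = -4*(-1 + 2*(8 + 8*2)) + 4 = -4*(-1 + 2*(8 + 16)) + 4 = -4*(-1 + 2*24) + 4 = -4*(-1 + 48) + 4 = -4*47 + 4 = -188 + 4 = -184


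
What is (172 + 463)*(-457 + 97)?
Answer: -228600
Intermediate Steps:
(172 + 463)*(-457 + 97) = 635*(-360) = -228600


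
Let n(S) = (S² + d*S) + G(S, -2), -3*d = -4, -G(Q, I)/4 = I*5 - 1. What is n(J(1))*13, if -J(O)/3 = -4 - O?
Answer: 3757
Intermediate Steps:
J(O) = 12 + 3*O (J(O) = -3*(-4 - O) = 12 + 3*O)
G(Q, I) = 4 - 20*I (G(Q, I) = -4*(I*5 - 1) = -4*(5*I - 1) = -4*(-1 + 5*I) = 4 - 20*I)
d = 4/3 (d = -⅓*(-4) = 4/3 ≈ 1.3333)
n(S) = 44 + S² + 4*S/3 (n(S) = (S² + 4*S/3) + (4 - 20*(-2)) = (S² + 4*S/3) + (4 + 40) = (S² + 4*S/3) + 44 = 44 + S² + 4*S/3)
n(J(1))*13 = (44 + (12 + 3*1)² + 4*(12 + 3*1)/3)*13 = (44 + (12 + 3)² + 4*(12 + 3)/3)*13 = (44 + 15² + (4/3)*15)*13 = (44 + 225 + 20)*13 = 289*13 = 3757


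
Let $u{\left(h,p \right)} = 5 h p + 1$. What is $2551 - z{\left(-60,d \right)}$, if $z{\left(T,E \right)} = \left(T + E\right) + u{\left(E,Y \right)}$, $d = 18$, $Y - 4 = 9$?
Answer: $1422$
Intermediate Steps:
$Y = 13$ ($Y = 4 + 9 = 13$)
$u{\left(h,p \right)} = 1 + 5 h p$ ($u{\left(h,p \right)} = 5 h p + 1 = 1 + 5 h p$)
$z{\left(T,E \right)} = 1 + T + 66 E$ ($z{\left(T,E \right)} = \left(T + E\right) + \left(1 + 5 E 13\right) = \left(E + T\right) + \left(1 + 65 E\right) = 1 + T + 66 E$)
$2551 - z{\left(-60,d \right)} = 2551 - \left(1 - 60 + 66 \cdot 18\right) = 2551 - \left(1 - 60 + 1188\right) = 2551 - 1129 = 1422$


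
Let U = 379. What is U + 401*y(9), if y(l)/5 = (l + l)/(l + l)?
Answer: 2384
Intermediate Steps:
y(l) = 5 (y(l) = 5*((l + l)/(l + l)) = 5*((2*l)/((2*l))) = 5*((2*l)*(1/(2*l))) = 5*1 = 5)
U + 401*y(9) = 379 + 401*5 = 379 + 2005 = 2384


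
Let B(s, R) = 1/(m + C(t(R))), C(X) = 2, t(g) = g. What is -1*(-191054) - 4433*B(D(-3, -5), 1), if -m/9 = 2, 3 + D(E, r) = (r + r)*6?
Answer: 3061297/16 ≈ 1.9133e+5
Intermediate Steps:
D(E, r) = -3 + 12*r (D(E, r) = -3 + (r + r)*6 = -3 + (2*r)*6 = -3 + 12*r)
m = -18 (m = -9*2 = -18)
B(s, R) = -1/16 (B(s, R) = 1/(-18 + 2) = 1/(-16) = -1/16)
-1*(-191054) - 4433*B(D(-3, -5), 1) = -1*(-191054) - 4433*(-1)/16 = 191054 - 1*(-4433/16) = 191054 + 4433/16 = 3061297/16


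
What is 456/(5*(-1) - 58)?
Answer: -152/21 ≈ -7.2381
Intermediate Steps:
456/(5*(-1) - 58) = 456/(-5 - 58) = 456/(-63) = 456*(-1/63) = -152/21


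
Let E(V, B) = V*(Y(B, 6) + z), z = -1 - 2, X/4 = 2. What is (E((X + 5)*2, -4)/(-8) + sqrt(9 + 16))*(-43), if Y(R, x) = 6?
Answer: 817/4 ≈ 204.25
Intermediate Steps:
X = 8 (X = 4*2 = 8)
z = -3
E(V, B) = 3*V (E(V, B) = V*(6 - 3) = V*3 = 3*V)
(E((X + 5)*2, -4)/(-8) + sqrt(9 + 16))*(-43) = ((3*((8 + 5)*2))/(-8) + sqrt(9 + 16))*(-43) = ((3*(13*2))*(-1/8) + sqrt(25))*(-43) = ((3*26)*(-1/8) + 5)*(-43) = (78*(-1/8) + 5)*(-43) = (-39/4 + 5)*(-43) = -19/4*(-43) = 817/4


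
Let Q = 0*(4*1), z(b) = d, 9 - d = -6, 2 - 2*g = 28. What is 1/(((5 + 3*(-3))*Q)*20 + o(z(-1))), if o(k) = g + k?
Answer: ½ ≈ 0.50000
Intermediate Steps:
g = -13 (g = 1 - ½*28 = 1 - 14 = -13)
d = 15 (d = 9 - 1*(-6) = 9 + 6 = 15)
z(b) = 15
Q = 0 (Q = 0*4 = 0)
o(k) = -13 + k
1/(((5 + 3*(-3))*Q)*20 + o(z(-1))) = 1/(((5 + 3*(-3))*0)*20 + (-13 + 15)) = 1/(((5 - 9)*0)*20 + 2) = 1/(-4*0*20 + 2) = 1/(0*20 + 2) = 1/(0 + 2) = 1/2 = ½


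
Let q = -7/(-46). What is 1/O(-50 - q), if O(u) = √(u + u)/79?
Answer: -79*I*√53061/2307 ≈ -7.888*I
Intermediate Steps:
q = 7/46 (q = -7*(-1/46) = 7/46 ≈ 0.15217)
O(u) = √2*√u/79 (O(u) = √(2*u)*(1/79) = (√2*√u)*(1/79) = √2*√u/79)
1/O(-50 - q) = 1/(√2*√(-50 - 1*7/46)/79) = 1/(√2*√(-50 - 7/46)/79) = 1/(√2*√(-2307/46)/79) = 1/(√2*(I*√106122/46)/79) = 1/(I*√53061/1817) = -79*I*√53061/2307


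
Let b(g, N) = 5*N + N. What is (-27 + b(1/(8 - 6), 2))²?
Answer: 225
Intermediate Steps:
b(g, N) = 6*N
(-27 + b(1/(8 - 6), 2))² = (-27 + 6*2)² = (-27 + 12)² = (-15)² = 225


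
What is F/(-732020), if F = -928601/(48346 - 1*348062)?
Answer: -928601/219398106320 ≈ -4.2325e-6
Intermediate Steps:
F = 928601/299716 (F = -928601/(48346 - 348062) = -928601/(-299716) = -928601*(-1/299716) = 928601/299716 ≈ 3.0983)
F/(-732020) = (928601/299716)/(-732020) = (928601/299716)*(-1/732020) = -928601/219398106320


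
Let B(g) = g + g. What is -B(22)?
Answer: -44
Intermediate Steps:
B(g) = 2*g
-B(22) = -2*22 = -1*44 = -44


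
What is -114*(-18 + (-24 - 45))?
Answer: 9918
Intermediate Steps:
-114*(-18 + (-24 - 45)) = -114*(-18 - 69) = -114*(-87) = 9918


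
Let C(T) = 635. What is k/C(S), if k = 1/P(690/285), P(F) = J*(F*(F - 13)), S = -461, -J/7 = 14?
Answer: 361/575378580 ≈ 6.2741e-7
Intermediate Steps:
J = -98 (J = -7*14 = -98)
P(F) = -98*F*(-13 + F) (P(F) = -98*F*(F - 13) = -98*F*(-13 + F))
k = 361/906108 (k = 1/(98*(690/285)*(13 - 690/285)) = 1/(98*(690*(1/285))*(13 - 690/285)) = 1/(98*(46/19)*(13 - 1*46/19)) = 1/(98*(46/19)*(13 - 46/19)) = 1/(98*(46/19)*(201/19)) = 1/(906108/361) = 361/906108 ≈ 0.00039841)
k/C(S) = (361/906108)/635 = (361/906108)*(1/635) = 361/575378580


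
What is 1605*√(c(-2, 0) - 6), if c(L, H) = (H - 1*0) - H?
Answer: 1605*I*√6 ≈ 3931.4*I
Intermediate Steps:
c(L, H) = 0 (c(L, H) = (H + 0) - H = H - H = 0)
1605*√(c(-2, 0) - 6) = 1605*√(0 - 6) = 1605*√(-6) = 1605*(I*√6) = 1605*I*√6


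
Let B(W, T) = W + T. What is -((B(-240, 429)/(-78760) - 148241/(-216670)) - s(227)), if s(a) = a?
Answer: 386210441787/1706492920 ≈ 226.32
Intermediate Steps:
B(W, T) = T + W
-((B(-240, 429)/(-78760) - 148241/(-216670)) - s(227)) = -(((429 - 240)/(-78760) - 148241/(-216670)) - 1*227) = -((189*(-1/78760) - 148241*(-1/216670)) - 227) = -((-189/78760 + 148241/216670) - 227) = -(1163451053/1706492920 - 227) = -1*(-386210441787/1706492920) = 386210441787/1706492920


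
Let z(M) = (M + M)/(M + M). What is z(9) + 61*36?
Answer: 2197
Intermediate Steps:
z(M) = 1 (z(M) = (2*M)/((2*M)) = (2*M)*(1/(2*M)) = 1)
z(9) + 61*36 = 1 + 61*36 = 1 + 2196 = 2197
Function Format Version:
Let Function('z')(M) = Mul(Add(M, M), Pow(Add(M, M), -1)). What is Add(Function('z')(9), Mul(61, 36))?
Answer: 2197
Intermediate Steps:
Function('z')(M) = 1 (Function('z')(M) = Mul(Mul(2, M), Pow(Mul(2, M), -1)) = Mul(Mul(2, M), Mul(Rational(1, 2), Pow(M, -1))) = 1)
Add(Function('z')(9), Mul(61, 36)) = Add(1, Mul(61, 36)) = Add(1, 2196) = 2197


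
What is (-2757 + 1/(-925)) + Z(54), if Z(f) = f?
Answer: -2500276/925 ≈ -2703.0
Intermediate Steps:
(-2757 + 1/(-925)) + Z(54) = (-2757 + 1/(-925)) + 54 = (-2757 - 1/925) + 54 = -2550226/925 + 54 = -2500276/925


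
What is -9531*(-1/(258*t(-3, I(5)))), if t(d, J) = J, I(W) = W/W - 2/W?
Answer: 5295/86 ≈ 61.570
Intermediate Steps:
I(W) = 1 - 2/W
-9531*(-1/(258*t(-3, I(5)))) = -9531*(-5/(258*(-2 + 5))) = -9531/(-43*3/5*6) = -9531/((-129/5*6)) = -9531/(-774/5) = -9531*(-5/774) = 5295/86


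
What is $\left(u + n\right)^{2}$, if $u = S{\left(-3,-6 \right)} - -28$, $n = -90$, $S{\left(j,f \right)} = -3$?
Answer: $4225$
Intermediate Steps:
$u = 25$ ($u = -3 - -28 = -3 + 28 = 25$)
$\left(u + n\right)^{2} = \left(25 - 90\right)^{2} = \left(-65\right)^{2} = 4225$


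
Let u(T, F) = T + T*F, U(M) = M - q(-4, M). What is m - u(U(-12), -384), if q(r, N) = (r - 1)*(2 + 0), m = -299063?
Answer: -299829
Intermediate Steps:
q(r, N) = -2 + 2*r (q(r, N) = (-1 + r)*2 = -2 + 2*r)
U(M) = 10 + M (U(M) = M - (-2 + 2*(-4)) = M - (-2 - 8) = M - 1*(-10) = M + 10 = 10 + M)
u(T, F) = T + F*T
m - u(U(-12), -384) = -299063 - (10 - 12)*(1 - 384) = -299063 - (-2)*(-383) = -299063 - 1*766 = -299063 - 766 = -299829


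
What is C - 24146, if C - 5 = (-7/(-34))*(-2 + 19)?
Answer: -48275/2 ≈ -24138.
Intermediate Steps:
C = 17/2 (C = 5 + (-7/(-34))*(-2 + 19) = 5 - 7*(-1/34)*17 = 5 + (7/34)*17 = 5 + 7/2 = 17/2 ≈ 8.5000)
C - 24146 = 17/2 - 24146 = -48275/2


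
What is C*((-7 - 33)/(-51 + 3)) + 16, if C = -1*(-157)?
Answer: 881/6 ≈ 146.83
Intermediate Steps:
C = 157
C*((-7 - 33)/(-51 + 3)) + 16 = 157*((-7 - 33)/(-51 + 3)) + 16 = 157*(-40/(-48)) + 16 = 157*(-40*(-1/48)) + 16 = 157*(5/6) + 16 = 785/6 + 16 = 881/6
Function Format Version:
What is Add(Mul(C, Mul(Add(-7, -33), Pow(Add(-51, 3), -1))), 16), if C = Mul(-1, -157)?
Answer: Rational(881, 6) ≈ 146.83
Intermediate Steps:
C = 157
Add(Mul(C, Mul(Add(-7, -33), Pow(Add(-51, 3), -1))), 16) = Add(Mul(157, Mul(Add(-7, -33), Pow(Add(-51, 3), -1))), 16) = Add(Mul(157, Mul(-40, Pow(-48, -1))), 16) = Add(Mul(157, Mul(-40, Rational(-1, 48))), 16) = Add(Mul(157, Rational(5, 6)), 16) = Add(Rational(785, 6), 16) = Rational(881, 6)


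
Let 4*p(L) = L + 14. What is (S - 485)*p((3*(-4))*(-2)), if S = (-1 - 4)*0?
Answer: -9215/2 ≈ -4607.5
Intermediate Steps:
S = 0 (S = -5*0 = 0)
p(L) = 7/2 + L/4 (p(L) = (L + 14)/4 = (14 + L)/4 = 7/2 + L/4)
(S - 485)*p((3*(-4))*(-2)) = (0 - 485)*(7/2 + ((3*(-4))*(-2))/4) = -485*(7/2 + (-12*(-2))/4) = -485*(7/2 + (¼)*24) = -485*(7/2 + 6) = -485*19/2 = -9215/2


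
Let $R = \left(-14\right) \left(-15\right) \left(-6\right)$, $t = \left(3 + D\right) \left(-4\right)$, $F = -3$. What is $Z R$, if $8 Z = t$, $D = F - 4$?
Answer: $-2520$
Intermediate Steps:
$D = -7$ ($D = -3 - 4 = -7$)
$t = 16$ ($t = \left(3 - 7\right) \left(-4\right) = \left(-4\right) \left(-4\right) = 16$)
$Z = 2$ ($Z = \frac{1}{8} \cdot 16 = 2$)
$R = -1260$ ($R = 210 \left(-6\right) = -1260$)
$Z R = 2 \left(-1260\right) = -2520$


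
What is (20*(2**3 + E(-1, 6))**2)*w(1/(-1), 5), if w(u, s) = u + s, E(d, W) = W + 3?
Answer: 23120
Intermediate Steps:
E(d, W) = 3 + W
w(u, s) = s + u
(20*(2**3 + E(-1, 6))**2)*w(1/(-1), 5) = (20*(2**3 + (3 + 6))**2)*(5 + 1/(-1)) = (20*(8 + 9)**2)*(5 - 1) = (20*17**2)*4 = (20*289)*4 = 5780*4 = 23120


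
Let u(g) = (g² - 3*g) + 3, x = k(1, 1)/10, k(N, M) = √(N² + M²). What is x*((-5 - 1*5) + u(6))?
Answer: 11*√2/10 ≈ 1.5556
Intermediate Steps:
k(N, M) = √(M² + N²)
x = √2/10 (x = √(1² + 1²)/10 = √(1 + 1)*(⅒) = √2*(⅒) = √2/10 ≈ 0.14142)
u(g) = 3 + g² - 3*g
x*((-5 - 1*5) + u(6)) = (√2/10)*((-5 - 1*5) + (3 + 6² - 3*6)) = (√2/10)*((-5 - 5) + (3 + 36 - 18)) = (√2/10)*(-10 + 21) = (√2/10)*11 = 11*√2/10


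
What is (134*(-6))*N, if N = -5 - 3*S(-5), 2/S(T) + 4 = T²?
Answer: 29748/7 ≈ 4249.7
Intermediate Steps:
S(T) = 2/(-4 + T²)
N = -37/7 (N = -5 - 6/(-4 + (-5)²) = -5 - 6/(-4 + 25) = -5 - 6/21 = -5 - 3*2/21 = -5 - 2/7 = -37/7 ≈ -5.2857)
(134*(-6))*N = (134*(-6))*(-37/7) = -804*(-37/7) = 29748/7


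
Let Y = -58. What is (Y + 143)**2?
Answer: 7225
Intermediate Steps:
(Y + 143)**2 = (-58 + 143)**2 = 85**2 = 7225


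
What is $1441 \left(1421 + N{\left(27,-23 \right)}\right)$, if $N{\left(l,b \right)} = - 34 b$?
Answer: $3174523$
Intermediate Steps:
$1441 \left(1421 + N{\left(27,-23 \right)}\right) = 1441 \left(1421 - -782\right) = 1441 \left(1421 + 782\right) = 1441 \cdot 2203 = 3174523$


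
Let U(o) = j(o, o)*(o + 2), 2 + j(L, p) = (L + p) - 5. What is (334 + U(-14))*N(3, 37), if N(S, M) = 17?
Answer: 12818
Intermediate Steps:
j(L, p) = -7 + L + p (j(L, p) = -2 + ((L + p) - 5) = -2 + (-5 + L + p) = -7 + L + p)
U(o) = (-7 + 2*o)*(2 + o) (U(o) = (-7 + o + o)*(o + 2) = (-7 + 2*o)*(2 + o))
(334 + U(-14))*N(3, 37) = (334 + (-7 + 2*(-14))*(2 - 14))*17 = (334 + (-7 - 28)*(-12))*17 = (334 - 35*(-12))*17 = (334 + 420)*17 = 754*17 = 12818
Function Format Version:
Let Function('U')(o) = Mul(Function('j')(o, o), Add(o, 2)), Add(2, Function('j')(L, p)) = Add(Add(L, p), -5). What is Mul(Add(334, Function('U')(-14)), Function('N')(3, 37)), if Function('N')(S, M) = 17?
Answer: 12818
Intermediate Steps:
Function('j')(L, p) = Add(-7, L, p) (Function('j')(L, p) = Add(-2, Add(Add(L, p), -5)) = Add(-2, Add(-5, L, p)) = Add(-7, L, p))
Function('U')(o) = Mul(Add(-7, Mul(2, o)), Add(2, o)) (Function('U')(o) = Mul(Add(-7, o, o), Add(o, 2)) = Mul(Add(-7, Mul(2, o)), Add(2, o)))
Mul(Add(334, Function('U')(-14)), Function('N')(3, 37)) = Mul(Add(334, Mul(Add(-7, Mul(2, -14)), Add(2, -14))), 17) = Mul(Add(334, Mul(Add(-7, -28), -12)), 17) = Mul(Add(334, Mul(-35, -12)), 17) = Mul(Add(334, 420), 17) = Mul(754, 17) = 12818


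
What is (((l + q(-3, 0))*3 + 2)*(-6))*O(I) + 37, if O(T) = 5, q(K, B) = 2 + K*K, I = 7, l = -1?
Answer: -923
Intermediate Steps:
q(K, B) = 2 + K²
(((l + q(-3, 0))*3 + 2)*(-6))*O(I) + 37 = (((-1 + (2 + (-3)²))*3 + 2)*(-6))*5 + 37 = (((-1 + (2 + 9))*3 + 2)*(-6))*5 + 37 = (((-1 + 11)*3 + 2)*(-6))*5 + 37 = ((10*3 + 2)*(-6))*5 + 37 = ((30 + 2)*(-6))*5 + 37 = (32*(-6))*5 + 37 = -192*5 + 37 = -960 + 37 = -923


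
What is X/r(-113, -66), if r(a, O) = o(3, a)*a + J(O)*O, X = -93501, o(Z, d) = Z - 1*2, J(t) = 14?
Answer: 93501/1037 ≈ 90.165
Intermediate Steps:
o(Z, d) = -2 + Z (o(Z, d) = Z - 2 = -2 + Z)
r(a, O) = a + 14*O (r(a, O) = (-2 + 3)*a + 14*O = 1*a + 14*O = a + 14*O)
X/r(-113, -66) = -93501/(-113 + 14*(-66)) = -93501/(-113 - 924) = -93501/(-1037) = -93501*(-1/1037) = 93501/1037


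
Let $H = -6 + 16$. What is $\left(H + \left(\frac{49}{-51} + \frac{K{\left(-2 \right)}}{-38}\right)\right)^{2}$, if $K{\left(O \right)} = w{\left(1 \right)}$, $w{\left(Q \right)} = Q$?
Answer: $\frac{305096089}{3755844} \approx 81.232$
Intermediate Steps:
$K{\left(O \right)} = 1$
$H = 10$
$\left(H + \left(\frac{49}{-51} + \frac{K{\left(-2 \right)}}{-38}\right)\right)^{2} = \left(10 + \left(\frac{49}{-51} + 1 \frac{1}{-38}\right)\right)^{2} = \left(10 + \left(49 \left(- \frac{1}{51}\right) + 1 \left(- \frac{1}{38}\right)\right)\right)^{2} = \left(10 - \frac{1913}{1938}\right)^{2} = \left(\frac{17467}{1938}\right)^{2} = \frac{305096089}{3755844}$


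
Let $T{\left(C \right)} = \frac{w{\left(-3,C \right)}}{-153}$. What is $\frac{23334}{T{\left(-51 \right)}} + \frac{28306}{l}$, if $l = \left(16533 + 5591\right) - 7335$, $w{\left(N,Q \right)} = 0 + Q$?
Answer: $\frac{1035287884}{14789} \approx 70004.0$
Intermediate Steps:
$w{\left(N,Q \right)} = Q$
$l = 14789$ ($l = 22124 - 7335 = 14789$)
$T{\left(C \right)} = - \frac{C}{153}$ ($T{\left(C \right)} = \frac{C}{-153} = C \left(- \frac{1}{153}\right) = - \frac{C}{153}$)
$\frac{23334}{T{\left(-51 \right)}} + \frac{28306}{l} = \frac{23334}{\left(- \frac{1}{153}\right) \left(-51\right)} + \frac{28306}{14789} = 23334 \frac{1}{\frac{1}{3}} + 28306 \cdot \frac{1}{14789} = 23334 \cdot 3 + \frac{28306}{14789} = 70002 + \frac{28306}{14789} = \frac{1035287884}{14789}$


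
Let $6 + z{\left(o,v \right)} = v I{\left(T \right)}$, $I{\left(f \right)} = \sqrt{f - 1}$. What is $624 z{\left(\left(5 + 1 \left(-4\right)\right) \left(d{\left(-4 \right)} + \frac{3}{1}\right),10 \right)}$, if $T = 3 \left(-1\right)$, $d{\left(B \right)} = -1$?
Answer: $-3744 + 12480 i \approx -3744.0 + 12480.0 i$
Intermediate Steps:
$T = -3$
$I{\left(f \right)} = \sqrt{-1 + f}$
$z{\left(o,v \right)} = -6 + 2 i v$ ($z{\left(o,v \right)} = -6 + v \sqrt{-1 - 3} = -6 + v \sqrt{-4} = -6 + v 2 i = -6 + 2 i v$)
$624 z{\left(\left(5 + 1 \left(-4\right)\right) \left(d{\left(-4 \right)} + \frac{3}{1}\right),10 \right)} = 624 \left(-6 + 2 i 10\right) = 624 \left(-6 + 20 i\right) = -3744 + 12480 i$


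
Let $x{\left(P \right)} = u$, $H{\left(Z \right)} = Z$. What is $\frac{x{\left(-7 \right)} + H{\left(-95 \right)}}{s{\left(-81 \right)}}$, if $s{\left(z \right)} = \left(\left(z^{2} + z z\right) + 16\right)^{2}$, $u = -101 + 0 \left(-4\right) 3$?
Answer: $- \frac{49}{43151761} \approx -1.1355 \cdot 10^{-6}$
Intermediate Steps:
$u = -101$ ($u = -101 + 0 \cdot 3 = -101 + 0 = -101$)
$x{\left(P \right)} = -101$
$s{\left(z \right)} = \left(16 + 2 z^{2}\right)^{2}$ ($s{\left(z \right)} = \left(\left(z^{2} + z^{2}\right) + 16\right)^{2} = \left(2 z^{2} + 16\right)^{2} = \left(16 + 2 z^{2}\right)^{2}$)
$\frac{x{\left(-7 \right)} + H{\left(-95 \right)}}{s{\left(-81 \right)}} = \frac{-101 - 95}{4 \left(8 + \left(-81\right)^{2}\right)^{2}} = - \frac{196}{4 \left(8 + 6561\right)^{2}} = - \frac{196}{4 \cdot 6569^{2}} = - \frac{196}{4 \cdot 43151761} = - \frac{196}{172607044} = \left(-196\right) \frac{1}{172607044} = - \frac{49}{43151761}$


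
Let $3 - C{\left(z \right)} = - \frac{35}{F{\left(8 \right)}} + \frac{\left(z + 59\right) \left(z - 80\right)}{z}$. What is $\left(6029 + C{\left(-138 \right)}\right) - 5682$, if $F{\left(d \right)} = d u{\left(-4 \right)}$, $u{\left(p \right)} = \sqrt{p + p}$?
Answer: $\frac{32761}{69} - \frac{35 i \sqrt{2}}{32} \approx 474.8 - 1.5468 i$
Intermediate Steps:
$u{\left(p \right)} = \sqrt{2} \sqrt{p}$ ($u{\left(p \right)} = \sqrt{2 p} = \sqrt{2} \sqrt{p}$)
$F{\left(d \right)} = 2 i d \sqrt{2}$ ($F{\left(d \right)} = d \sqrt{2} \sqrt{-4} = d \sqrt{2} \cdot 2 i = d 2 i \sqrt{2} = 2 i d \sqrt{2}$)
$C{\left(z \right)} = 3 - \frac{35 i \sqrt{2}}{32} - \frac{\left(-80 + z\right) \left(59 + z\right)}{z}$ ($C{\left(z \right)} = 3 - \left(- \frac{35}{2 i 8 \sqrt{2}} + \frac{\left(z + 59\right) \left(z - 80\right)}{z}\right) = 3 - \left(- \frac{35}{16 i \sqrt{2}} + \frac{\left(59 + z\right) \left(-80 + z\right)}{z}\right) = 3 - \left(- 35 \left(- \frac{i \sqrt{2}}{32}\right) + \frac{\left(-80 + z\right) \left(59 + z\right)}{z}\right) = 3 - \left(\frac{35 i \sqrt{2}}{32} + \frac{\left(-80 + z\right) \left(59 + z\right)}{z}\right) = 3 - \frac{35 i \sqrt{2}}{32} - \frac{\left(-80 + z\right) \left(59 + z\right)}{z}$)
$\left(6029 + C{\left(-138 \right)}\right) - 5682 = \left(6029 + \left(24 - -138 + \frac{4720}{-138} - \frac{35 i \sqrt{2}}{32}\right)\right) - 5682 = \left(6029 + \left(24 + 138 + 4720 \left(- \frac{1}{138}\right) - \frac{35 i \sqrt{2}}{32}\right)\right) - 5682 = \left(6029 + \left(24 + 138 - \frac{2360}{69} - \frac{35 i \sqrt{2}}{32}\right)\right) - 5682 = \left(6029 + \left(\frac{8818}{69} - \frac{35 i \sqrt{2}}{32}\right)\right) - 5682 = \left(\frac{424819}{69} - \frac{35 i \sqrt{2}}{32}\right) - 5682 = \frac{32761}{69} - \frac{35 i \sqrt{2}}{32}$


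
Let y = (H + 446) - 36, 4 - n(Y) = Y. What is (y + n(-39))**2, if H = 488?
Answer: 885481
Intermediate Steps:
n(Y) = 4 - Y
y = 898 (y = (488 + 446) - 36 = 934 - 36 = 898)
(y + n(-39))**2 = (898 + (4 - 1*(-39)))**2 = (898 + (4 + 39))**2 = (898 + 43)**2 = 941**2 = 885481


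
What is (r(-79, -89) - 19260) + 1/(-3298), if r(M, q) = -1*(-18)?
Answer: -63460117/3298 ≈ -19242.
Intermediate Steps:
r(M, q) = 18
(r(-79, -89) - 19260) + 1/(-3298) = (18 - 19260) + 1/(-3298) = -19242 - 1/3298 = -63460117/3298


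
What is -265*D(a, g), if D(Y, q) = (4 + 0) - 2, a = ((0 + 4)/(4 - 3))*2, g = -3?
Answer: -530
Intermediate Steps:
a = 8 (a = (4/1)*2 = (4*1)*2 = 4*2 = 8)
D(Y, q) = 2 (D(Y, q) = 4 - 2 = 2)
-265*D(a, g) = -265*2 = -530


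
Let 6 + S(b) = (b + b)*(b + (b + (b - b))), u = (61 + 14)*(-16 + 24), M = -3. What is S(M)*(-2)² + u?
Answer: 720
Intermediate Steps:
u = 600 (u = 75*8 = 600)
S(b) = -6 + 4*b² (S(b) = -6 + (b + b)*(b + (b + (b - b))) = -6 + (2*b)*(b + (b + 0)) = -6 + (2*b)*(b + b) = -6 + (2*b)*(2*b) = -6 + 4*b²)
S(M)*(-2)² + u = (-6 + 4*(-3)²)*(-2)² + 600 = (-6 + 4*9)*4 + 600 = (-6 + 36)*4 + 600 = 30*4 + 600 = 120 + 600 = 720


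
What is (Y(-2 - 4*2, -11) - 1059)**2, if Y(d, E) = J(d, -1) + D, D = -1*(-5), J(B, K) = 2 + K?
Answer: 1108809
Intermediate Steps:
D = 5
Y(d, E) = 6 (Y(d, E) = (2 - 1) + 5 = 1 + 5 = 6)
(Y(-2 - 4*2, -11) - 1059)**2 = (6 - 1059)**2 = (-1053)**2 = 1108809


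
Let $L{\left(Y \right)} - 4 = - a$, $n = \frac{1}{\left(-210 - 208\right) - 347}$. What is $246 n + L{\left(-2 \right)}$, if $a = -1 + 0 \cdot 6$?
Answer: $\frac{1193}{255} \approx 4.6784$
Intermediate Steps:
$a = -1$ ($a = -1 + 0 = -1$)
$n = - \frac{1}{765}$ ($n = \frac{1}{-418 - 347} = \frac{1}{-765} = - \frac{1}{765} \approx -0.0013072$)
$L{\left(Y \right)} = 5$ ($L{\left(Y \right)} = 4 - -1 = 4 + 1 = 5$)
$246 n + L{\left(-2 \right)} = 246 \left(- \frac{1}{765}\right) + 5 = - \frac{82}{255} + 5 = \frac{1193}{255}$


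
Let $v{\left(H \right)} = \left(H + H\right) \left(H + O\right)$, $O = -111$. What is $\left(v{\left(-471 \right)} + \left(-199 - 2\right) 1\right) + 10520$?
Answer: $558563$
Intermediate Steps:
$v{\left(H \right)} = 2 H \left(-111 + H\right)$ ($v{\left(H \right)} = \left(H + H\right) \left(H - 111\right) = 2 H \left(-111 + H\right)$)
$\left(v{\left(-471 \right)} + \left(-199 - 2\right) 1\right) + 10520 = \left(2 \left(-471\right) \left(-111 - 471\right) + \left(-199 - 2\right) 1\right) + 10520 = \left(2 \left(-471\right) \left(-582\right) - 201\right) + 10520 = \left(548244 - 201\right) + 10520 = 548043 + 10520 = 558563$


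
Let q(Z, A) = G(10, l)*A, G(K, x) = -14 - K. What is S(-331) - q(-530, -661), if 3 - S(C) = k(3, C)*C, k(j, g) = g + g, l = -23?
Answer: -234983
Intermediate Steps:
k(j, g) = 2*g
q(Z, A) = -24*A (q(Z, A) = (-14 - 1*10)*A = (-14 - 10)*A = -24*A)
S(C) = 3 - 2*C**2 (S(C) = 3 - 2*C*C = 3 - 2*C**2)
S(-331) - q(-530, -661) = (3 - 2*(-331)**2) - (-24)*(-661) = (3 - 2*109561) - 1*15864 = (3 - 219122) - 15864 = -219119 - 15864 = -234983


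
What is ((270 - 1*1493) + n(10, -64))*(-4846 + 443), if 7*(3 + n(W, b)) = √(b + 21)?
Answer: 5398078 - 629*I*√43 ≈ 5.3981e+6 - 4124.6*I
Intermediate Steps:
n(W, b) = -3 + √(21 + b)/7 (n(W, b) = -3 + √(b + 21)/7 = -3 + √(21 + b)/7)
((270 - 1*1493) + n(10, -64))*(-4846 + 443) = ((270 - 1*1493) + (-3 + √(21 - 64)/7))*(-4846 + 443) = ((270 - 1493) + (-3 + √(-43)/7))*(-4403) = (-1223 + (-3 + (I*√43)/7))*(-4403) = (-1223 + (-3 + I*√43/7))*(-4403) = (-1226 + I*√43/7)*(-4403) = 5398078 - 629*I*√43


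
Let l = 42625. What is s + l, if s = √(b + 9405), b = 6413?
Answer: 42625 + √15818 ≈ 42751.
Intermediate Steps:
s = √15818 (s = √(6413 + 9405) = √15818 ≈ 125.77)
s + l = √15818 + 42625 = 42625 + √15818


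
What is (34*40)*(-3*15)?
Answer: -61200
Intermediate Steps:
(34*40)*(-3*15) = 1360*(-45) = -61200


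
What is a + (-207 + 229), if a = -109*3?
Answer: -305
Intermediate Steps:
a = -327
a + (-207 + 229) = -327 + (-207 + 229) = -327 + 22 = -305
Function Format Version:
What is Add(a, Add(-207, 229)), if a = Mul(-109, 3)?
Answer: -305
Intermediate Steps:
a = -327
Add(a, Add(-207, 229)) = Add(-327, Add(-207, 229)) = Add(-327, 22) = -305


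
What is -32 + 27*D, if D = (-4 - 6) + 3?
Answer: -221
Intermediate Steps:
D = -7 (D = -10 + 3 = -7)
-32 + 27*D = -32 + 27*(-7) = -32 - 189 = -221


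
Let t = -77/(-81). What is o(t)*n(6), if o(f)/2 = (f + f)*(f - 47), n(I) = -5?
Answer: 5744200/6561 ≈ 875.51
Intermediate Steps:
t = 77/81 (t = -77*(-1/81) = 77/81 ≈ 0.95062)
o(f) = 4*f*(-47 + f) (o(f) = 2*((f + f)*(f - 47)) = 2*((2*f)*(-47 + f)) = 2*(2*f*(-47 + f)) = 4*f*(-47 + f))
o(t)*n(6) = (4*(77/81)*(-47 + 77/81))*(-5) = (4*(77/81)*(-3730/81))*(-5) = -1148840/6561*(-5) = 5744200/6561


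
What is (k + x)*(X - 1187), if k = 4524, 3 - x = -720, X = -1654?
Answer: -14906727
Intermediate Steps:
x = 723 (x = 3 - 1*(-720) = 3 + 720 = 723)
(k + x)*(X - 1187) = (4524 + 723)*(-1654 - 1187) = 5247*(-2841) = -14906727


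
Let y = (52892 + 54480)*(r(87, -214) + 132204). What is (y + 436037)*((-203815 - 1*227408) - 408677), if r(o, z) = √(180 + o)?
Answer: -11922753352607500 - 90181742800*√267 ≈ -1.1924e+16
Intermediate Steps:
y = 14195007888 + 107372*√267 (y = (52892 + 54480)*(√(180 + 87) + 132204) = 107372*(√267 + 132204) = 107372*(132204 + √267) = 14195007888 + 107372*√267 ≈ 1.4197e+10)
(y + 436037)*((-203815 - 1*227408) - 408677) = ((14195007888 + 107372*√267) + 436037)*((-203815 - 1*227408) - 408677) = (14195443925 + 107372*√267)*((-203815 - 227408) - 408677) = (14195443925 + 107372*√267)*(-431223 - 408677) = (14195443925 + 107372*√267)*(-839900) = -11922753352607500 - 90181742800*√267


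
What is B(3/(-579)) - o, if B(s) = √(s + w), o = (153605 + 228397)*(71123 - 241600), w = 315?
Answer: 65122554954 + √11733242/193 ≈ 6.5123e+10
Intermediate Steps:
o = -65122554954 (o = 382002*(-170477) = -65122554954)
B(s) = √(315 + s) (B(s) = √(s + 315) = √(315 + s))
B(3/(-579)) - o = √(315 + 3/(-579)) - 1*(-65122554954) = √(315 + 3*(-1/579)) + 65122554954 = √(315 - 1/193) + 65122554954 = √(60794/193) + 65122554954 = √11733242/193 + 65122554954 = 65122554954 + √11733242/193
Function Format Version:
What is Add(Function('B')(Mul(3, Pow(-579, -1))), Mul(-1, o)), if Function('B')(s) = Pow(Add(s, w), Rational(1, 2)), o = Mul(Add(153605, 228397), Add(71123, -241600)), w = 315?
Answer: Add(65122554954, Mul(Rational(1, 193), Pow(11733242, Rational(1, 2)))) ≈ 6.5123e+10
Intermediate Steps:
o = -65122554954 (o = Mul(382002, -170477) = -65122554954)
Function('B')(s) = Pow(Add(315, s), Rational(1, 2)) (Function('B')(s) = Pow(Add(s, 315), Rational(1, 2)) = Pow(Add(315, s), Rational(1, 2)))
Add(Function('B')(Mul(3, Pow(-579, -1))), Mul(-1, o)) = Add(Pow(Add(315, Mul(3, Pow(-579, -1))), Rational(1, 2)), Mul(-1, -65122554954)) = Add(Pow(Add(315, Mul(3, Rational(-1, 579))), Rational(1, 2)), 65122554954) = Add(Pow(Add(315, Rational(-1, 193)), Rational(1, 2)), 65122554954) = Add(Pow(Rational(60794, 193), Rational(1, 2)), 65122554954) = Add(Mul(Rational(1, 193), Pow(11733242, Rational(1, 2))), 65122554954) = Add(65122554954, Mul(Rational(1, 193), Pow(11733242, Rational(1, 2))))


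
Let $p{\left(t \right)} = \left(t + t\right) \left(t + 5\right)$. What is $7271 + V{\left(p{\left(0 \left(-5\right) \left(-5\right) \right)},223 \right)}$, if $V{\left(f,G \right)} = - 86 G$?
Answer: $-11907$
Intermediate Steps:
$p{\left(t \right)} = 2 t \left(5 + t\right)$
$7271 + V{\left(p{\left(0 \left(-5\right) \left(-5\right) \right)},223 \right)} = 7271 - 19178 = -11907$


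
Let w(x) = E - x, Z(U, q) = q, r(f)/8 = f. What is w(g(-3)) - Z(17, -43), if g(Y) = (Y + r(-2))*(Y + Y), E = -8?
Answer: -79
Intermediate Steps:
r(f) = 8*f
g(Y) = 2*Y*(-16 + Y) (g(Y) = (Y + 8*(-2))*(Y + Y) = (Y - 16)*(2*Y) = (-16 + Y)*(2*Y) = 2*Y*(-16 + Y))
w(x) = -8 - x
w(g(-3)) - Z(17, -43) = (-8 - 2*(-3)*(-16 - 3)) - 1*(-43) = (-8 - 2*(-3)*(-19)) + 43 = (-8 - 1*114) + 43 = (-8 - 114) + 43 = -122 + 43 = -79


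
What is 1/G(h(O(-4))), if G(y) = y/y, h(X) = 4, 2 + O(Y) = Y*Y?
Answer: 1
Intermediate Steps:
O(Y) = -2 + Y² (O(Y) = -2 + Y*Y = -2 + Y²)
G(y) = 1
1/G(h(O(-4))) = 1/1 = 1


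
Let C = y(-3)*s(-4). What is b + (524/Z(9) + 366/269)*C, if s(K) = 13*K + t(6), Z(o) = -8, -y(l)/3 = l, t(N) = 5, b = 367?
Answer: 14793907/538 ≈ 27498.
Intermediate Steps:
y(l) = -3*l
s(K) = 5 + 13*K (s(K) = 13*K + 5 = 5 + 13*K)
C = -423 (C = (-3*(-3))*(5 + 13*(-4)) = 9*(5 - 52) = 9*(-47) = -423)
b + (524/Z(9) + 366/269)*C = 367 + (524/(-8) + 366/269)*(-423) = 367 + (524*(-1/8) + 366*(1/269))*(-423) = 367 + (-131/2 + 366/269)*(-423) = 367 - 34507/538*(-423) = 367 + 14596461/538 = 14793907/538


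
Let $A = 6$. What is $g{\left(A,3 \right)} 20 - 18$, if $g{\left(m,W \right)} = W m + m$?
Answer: $462$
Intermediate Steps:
$g{\left(m,W \right)} = m + W m$
$g{\left(A,3 \right)} 20 - 18 = 6 \left(1 + 3\right) 20 - 18 = 6 \cdot 4 \cdot 20 - 18 = 24 \cdot 20 - 18 = 480 - 18 = 462$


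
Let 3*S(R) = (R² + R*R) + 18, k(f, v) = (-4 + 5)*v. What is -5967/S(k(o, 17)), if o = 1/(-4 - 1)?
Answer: -17901/596 ≈ -30.035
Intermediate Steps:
o = -⅕ (o = 1/(-5) = -⅕ ≈ -0.20000)
k(f, v) = v (k(f, v) = 1*v = v)
S(R) = 6 + 2*R²/3 (S(R) = ((R² + R*R) + 18)/3 = ((R² + R²) + 18)/3 = (2*R² + 18)/3 = (18 + 2*R²)/3 = 6 + 2*R²/3)
-5967/S(k(o, 17)) = -5967/(6 + (⅔)*17²) = -5967/(6 + (⅔)*289) = -5967/(6 + 578/3) = -5967/596/3 = -5967*3/596 = -17901/596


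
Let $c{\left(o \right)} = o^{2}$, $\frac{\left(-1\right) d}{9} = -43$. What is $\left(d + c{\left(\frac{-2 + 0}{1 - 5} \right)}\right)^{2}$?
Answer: $\frac{2399401}{16} \approx 1.4996 \cdot 10^{5}$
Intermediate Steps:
$d = 387$ ($d = \left(-9\right) \left(-43\right) = 387$)
$\left(d + c{\left(\frac{-2 + 0}{1 - 5} \right)}\right)^{2} = \left(387 + \left(\frac{-2 + 0}{1 - 5}\right)^{2}\right)^{2} = \left(387 + \left(- \frac{2}{-4}\right)^{2}\right)^{2} = \left(387 + \left(\left(-2\right) \left(- \frac{1}{4}\right)\right)^{2}\right)^{2} = \left(387 + \left(\frac{1}{2}\right)^{2}\right)^{2} = \left(387 + \frac{1}{4}\right)^{2} = \left(\frac{1549}{4}\right)^{2} = \frac{2399401}{16}$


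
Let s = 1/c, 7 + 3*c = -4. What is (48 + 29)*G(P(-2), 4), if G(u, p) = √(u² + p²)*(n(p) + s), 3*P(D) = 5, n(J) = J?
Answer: 3731/3 ≈ 1243.7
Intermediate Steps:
c = -11/3 (c = -7/3 + (⅓)*(-4) = -7/3 - 4/3 = -11/3 ≈ -3.6667)
P(D) = 5/3 (P(D) = (⅓)*5 = 5/3)
s = -3/11 (s = 1/(-11/3) = -3/11 ≈ -0.27273)
G(u, p) = √(p² + u²)*(-3/11 + p) (G(u, p) = √(u² + p²)*(p - 3/11) = √(p² + u²)*(-3/11 + p))
(48 + 29)*G(P(-2), 4) = (48 + 29)*(√(4² + (5/3)²)*(-3/11 + 4)) = 77*(√(16 + 25/9)*(41/11)) = 77*(√(169/9)*(41/11)) = 77*((13/3)*(41/11)) = 77*(533/33) = 3731/3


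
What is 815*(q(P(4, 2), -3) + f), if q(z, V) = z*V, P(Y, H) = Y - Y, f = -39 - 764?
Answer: -654445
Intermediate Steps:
f = -803
P(Y, H) = 0
q(z, V) = V*z
815*(q(P(4, 2), -3) + f) = 815*(-3*0 - 803) = 815*(0 - 803) = 815*(-803) = -654445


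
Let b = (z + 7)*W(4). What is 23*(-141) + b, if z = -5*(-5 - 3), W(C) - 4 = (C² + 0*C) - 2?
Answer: -2397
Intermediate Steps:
W(C) = 2 + C² (W(C) = 4 + ((C² + 0*C) - 2) = 4 + ((C² + 0) - 2) = 4 + (C² - 2) = 4 + (-2 + C²) = 2 + C²)
z = 40 (z = -5*(-8) = 40)
b = 846 (b = (40 + 7)*(2 + 4²) = 47*(2 + 16) = 47*18 = 846)
23*(-141) + b = 23*(-141) + 846 = -3243 + 846 = -2397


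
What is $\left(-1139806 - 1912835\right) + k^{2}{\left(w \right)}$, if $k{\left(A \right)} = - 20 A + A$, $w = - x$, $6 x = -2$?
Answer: $- \frac{27473408}{9} \approx -3.0526 \cdot 10^{6}$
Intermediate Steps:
$x = - \frac{1}{3}$ ($x = \frac{1}{6} \left(-2\right) = - \frac{1}{3} \approx -0.33333$)
$w = \frac{1}{3}$ ($w = \left(-1\right) \left(- \frac{1}{3}\right) = \frac{1}{3} \approx 0.33333$)
$k{\left(A \right)} = - 19 A$
$\left(-1139806 - 1912835\right) + k^{2}{\left(w \right)} = \left(-1139806 - 1912835\right) + \left(\left(-19\right) \frac{1}{3}\right)^{2} = -3052641 + \left(- \frac{19}{3}\right)^{2} = -3052641 + \frac{361}{9} = - \frac{27473408}{9}$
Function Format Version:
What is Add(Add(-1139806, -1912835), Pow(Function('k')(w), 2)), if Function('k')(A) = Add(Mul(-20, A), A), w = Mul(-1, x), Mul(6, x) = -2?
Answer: Rational(-27473408, 9) ≈ -3.0526e+6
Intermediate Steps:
x = Rational(-1, 3) (x = Mul(Rational(1, 6), -2) = Rational(-1, 3) ≈ -0.33333)
w = Rational(1, 3) (w = Mul(-1, Rational(-1, 3)) = Rational(1, 3) ≈ 0.33333)
Function('k')(A) = Mul(-19, A)
Add(Add(-1139806, -1912835), Pow(Function('k')(w), 2)) = Add(Add(-1139806, -1912835), Pow(Mul(-19, Rational(1, 3)), 2)) = Add(-3052641, Pow(Rational(-19, 3), 2)) = Add(-3052641, Rational(361, 9)) = Rational(-27473408, 9)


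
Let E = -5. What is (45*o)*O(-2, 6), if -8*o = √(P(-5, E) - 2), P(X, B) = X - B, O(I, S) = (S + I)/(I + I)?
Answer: 45*I*√2/8 ≈ 7.9549*I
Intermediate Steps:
O(I, S) = (I + S)/(2*I) (O(I, S) = (I + S)/((2*I)) = (I + S)*(1/(2*I)) = (I + S)/(2*I))
o = -I*√2/8 (o = -√((-5 - 1*(-5)) - 2)/8 = -√((-5 + 5) - 2)/8 = -√(0 - 2)/8 = -I*√2/8 ≈ -0.17678*I)
(45*o)*O(-2, 6) = (45*(-I*√2/8))*((½)*(-2 + 6)/(-2)) = (-45*I*√2/8)*((½)*(-½)*4) = -45*I*√2/8*(-1) = 45*I*√2/8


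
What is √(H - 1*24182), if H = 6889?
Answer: I*√17293 ≈ 131.5*I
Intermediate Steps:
√(H - 1*24182) = √(6889 - 1*24182) = √(6889 - 24182) = √(-17293) = I*√17293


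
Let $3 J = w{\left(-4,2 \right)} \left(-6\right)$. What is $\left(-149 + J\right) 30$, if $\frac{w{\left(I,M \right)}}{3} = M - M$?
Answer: $-4470$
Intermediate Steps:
$w{\left(I,M \right)} = 0$ ($w{\left(I,M \right)} = 3 \left(M - M\right) = 3 \cdot 0 = 0$)
$J = 0$ ($J = \frac{0 \left(-6\right)}{3} = \frac{1}{3} \cdot 0 = 0$)
$\left(-149 + J\right) 30 = \left(-149 + 0\right) 30 = \left(-149\right) 30 = -4470$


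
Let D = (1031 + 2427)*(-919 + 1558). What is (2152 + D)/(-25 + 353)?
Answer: 1105907/164 ≈ 6743.3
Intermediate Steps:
D = 2209662 (D = 3458*639 = 2209662)
(2152 + D)/(-25 + 353) = (2152 + 2209662)/(-25 + 353) = 2211814/328 = 2211814*(1/328) = 1105907/164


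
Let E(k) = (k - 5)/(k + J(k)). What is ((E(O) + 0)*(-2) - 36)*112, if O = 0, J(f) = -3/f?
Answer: -4032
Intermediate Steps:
E(k) = (-5 + k)/(k - 3/k) (E(k) = (k - 5)/(k - 3/k) = (-5 + k)/(k - 3/k))
((E(O) + 0)*(-2) - 36)*112 = ((0*(-5 + 0)/(-3 + 0²) + 0)*(-2) - 36)*112 = ((0*(-5)/(-3 + 0) + 0)*(-2) - 36)*112 = ((0*(-5)/(-3) + 0)*(-2) - 36)*112 = ((0*(-⅓)*(-5) + 0)*(-2) - 36)*112 = ((0 + 0)*(-2) - 36)*112 = (0*(-2) - 36)*112 = (0 - 36)*112 = -36*112 = -4032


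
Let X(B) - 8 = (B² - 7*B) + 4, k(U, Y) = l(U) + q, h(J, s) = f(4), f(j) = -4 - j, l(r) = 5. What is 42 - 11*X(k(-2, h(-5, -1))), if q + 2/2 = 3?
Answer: -90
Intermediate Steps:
q = 2 (q = -1 + 3 = 2)
h(J, s) = -8 (h(J, s) = -4 - 1*4 = -4 - 4 = -8)
k(U, Y) = 7 (k(U, Y) = 5 + 2 = 7)
X(B) = 12 + B² - 7*B (X(B) = 8 + ((B² - 7*B) + 4) = 8 + (4 + B² - 7*B) = 12 + B² - 7*B)
42 - 11*X(k(-2, h(-5, -1))) = 42 - 11*(12 + 7² - 7*7) = 42 - 11*(12 + 49 - 49) = 42 - 11*12 = 42 - 132 = -90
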